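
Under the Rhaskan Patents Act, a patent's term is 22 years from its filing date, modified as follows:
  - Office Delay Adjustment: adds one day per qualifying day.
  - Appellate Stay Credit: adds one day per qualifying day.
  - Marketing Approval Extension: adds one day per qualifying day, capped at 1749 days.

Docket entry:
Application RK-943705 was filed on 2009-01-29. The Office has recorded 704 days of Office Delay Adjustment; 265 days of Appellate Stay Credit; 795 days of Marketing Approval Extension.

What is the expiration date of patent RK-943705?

November 28, 2035

Base term: filing date + 22 years → 29 January 2031.
Office Delay Adjustment: +704 days → 2 January 2033.
Appellate Stay Credit: +265 days → 24 September 2033.
Marketing Approval Extension: 795 days (within the 1749-day cap) → +795 days → 28 November 2035.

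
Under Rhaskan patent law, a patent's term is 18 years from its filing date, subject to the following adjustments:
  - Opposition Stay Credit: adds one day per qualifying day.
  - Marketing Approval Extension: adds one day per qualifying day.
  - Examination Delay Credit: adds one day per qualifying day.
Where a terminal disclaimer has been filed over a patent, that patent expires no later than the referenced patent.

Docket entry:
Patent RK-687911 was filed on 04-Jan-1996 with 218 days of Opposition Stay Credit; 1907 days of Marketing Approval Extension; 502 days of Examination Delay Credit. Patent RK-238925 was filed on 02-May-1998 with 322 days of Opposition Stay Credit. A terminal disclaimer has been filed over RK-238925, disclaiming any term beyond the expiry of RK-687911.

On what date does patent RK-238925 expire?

Natural term of RK-238925:
  Base: filing + 18 years → 2 May 2016.
  Opposition Stay Credit: +322 days → 20 March 2017.
Expiry of referenced patent RK-687911:
  Base: filing + 18 years → 4 January 2014.
  Opposition Stay Credit: +218 days → 10 August 2014.
  Marketing Approval Extension: +1907 days → 30 October 2019.
  Examination Delay Credit: +502 days → 15 March 2021.
Terminal disclaimer: RK-238925 expires on the earlier of 20 March 2017 and 15 March 2021.

March 20, 2017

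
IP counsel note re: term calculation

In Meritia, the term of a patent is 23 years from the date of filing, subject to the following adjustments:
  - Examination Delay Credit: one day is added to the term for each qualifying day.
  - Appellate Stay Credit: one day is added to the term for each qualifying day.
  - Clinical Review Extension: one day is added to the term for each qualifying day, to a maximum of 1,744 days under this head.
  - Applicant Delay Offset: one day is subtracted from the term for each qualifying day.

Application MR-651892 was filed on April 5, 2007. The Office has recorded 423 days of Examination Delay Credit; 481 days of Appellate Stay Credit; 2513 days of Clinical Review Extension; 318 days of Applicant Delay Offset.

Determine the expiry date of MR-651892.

Base term: filing date + 23 years → 5 April 2030.
Examination Delay Credit: +423 days → 2 June 2031.
Appellate Stay Credit: +481 days → 25 September 2032.
Clinical Review Extension: 2513 days claimed exceeds the 1744-day cap, so +1744 days → 5 July 2037.
Applicant Delay Offset: −318 days → 21 August 2036.

August 21, 2036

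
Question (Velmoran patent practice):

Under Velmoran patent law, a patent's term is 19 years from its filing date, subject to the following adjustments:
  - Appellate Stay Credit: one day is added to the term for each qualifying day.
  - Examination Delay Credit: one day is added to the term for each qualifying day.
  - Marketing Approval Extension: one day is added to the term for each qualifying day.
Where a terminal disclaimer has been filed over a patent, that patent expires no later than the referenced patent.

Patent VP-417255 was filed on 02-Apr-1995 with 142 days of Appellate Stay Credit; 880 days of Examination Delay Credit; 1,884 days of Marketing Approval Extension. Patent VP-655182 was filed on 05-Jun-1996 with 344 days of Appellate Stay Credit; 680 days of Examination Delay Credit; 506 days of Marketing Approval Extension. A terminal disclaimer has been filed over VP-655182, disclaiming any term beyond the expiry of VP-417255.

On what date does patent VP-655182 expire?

Natural term of VP-655182:
  Base: filing + 19 years → 5 June 2015.
  Appellate Stay Credit: +344 days → 14 May 2016.
  Examination Delay Credit: +680 days → 25 March 2018.
  Marketing Approval Extension: +506 days → 13 August 2019.
Expiry of referenced patent VP-417255:
  Base: filing + 19 years → 2 April 2014.
  Appellate Stay Credit: +142 days → 22 August 2014.
  Examination Delay Credit: +880 days → 18 January 2017.
  Marketing Approval Extension: +1884 days → 17 March 2022.
Terminal disclaimer: VP-655182 expires on the earlier of 13 August 2019 and 17 March 2022.

2019-08-13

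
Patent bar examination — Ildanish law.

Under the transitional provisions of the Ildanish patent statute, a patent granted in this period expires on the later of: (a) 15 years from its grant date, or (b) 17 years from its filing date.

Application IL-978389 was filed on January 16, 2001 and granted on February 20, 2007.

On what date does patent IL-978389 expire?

2022-02-20

(a) grant + 15 years → 20 February 2022.
(b) filing + 17 years → 16 January 2018.
Later of the two: 20 February 2022.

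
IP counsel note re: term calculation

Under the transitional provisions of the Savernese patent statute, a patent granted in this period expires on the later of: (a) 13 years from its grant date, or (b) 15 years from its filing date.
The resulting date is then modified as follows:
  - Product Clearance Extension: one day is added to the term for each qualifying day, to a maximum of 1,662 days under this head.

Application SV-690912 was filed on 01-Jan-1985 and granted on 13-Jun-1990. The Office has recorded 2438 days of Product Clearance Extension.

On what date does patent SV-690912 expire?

(a) grant + 13 years → 13 June 2003.
(b) filing + 15 years → 1 January 2000.
Later of the two: 13 June 2003.
Product Clearance Extension: 2438 days claimed exceeds the 1662-day cap, so +1662 days → 31 December 2007.

2007-12-31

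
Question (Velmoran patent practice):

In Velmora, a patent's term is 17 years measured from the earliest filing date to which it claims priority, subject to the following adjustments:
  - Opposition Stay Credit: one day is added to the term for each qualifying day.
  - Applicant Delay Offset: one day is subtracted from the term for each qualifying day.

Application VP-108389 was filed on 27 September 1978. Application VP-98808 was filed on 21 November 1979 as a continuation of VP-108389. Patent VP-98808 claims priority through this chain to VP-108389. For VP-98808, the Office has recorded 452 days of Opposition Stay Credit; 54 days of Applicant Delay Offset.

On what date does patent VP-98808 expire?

Earliest priority filing: 27 September 1978.
Base term: 27 September 1978 + 17 years → 27 September 1995.
Opposition Stay Credit: +452 days → 22 December 1996.
Applicant Delay Offset: −54 days → 29 October 1996.

1996-10-29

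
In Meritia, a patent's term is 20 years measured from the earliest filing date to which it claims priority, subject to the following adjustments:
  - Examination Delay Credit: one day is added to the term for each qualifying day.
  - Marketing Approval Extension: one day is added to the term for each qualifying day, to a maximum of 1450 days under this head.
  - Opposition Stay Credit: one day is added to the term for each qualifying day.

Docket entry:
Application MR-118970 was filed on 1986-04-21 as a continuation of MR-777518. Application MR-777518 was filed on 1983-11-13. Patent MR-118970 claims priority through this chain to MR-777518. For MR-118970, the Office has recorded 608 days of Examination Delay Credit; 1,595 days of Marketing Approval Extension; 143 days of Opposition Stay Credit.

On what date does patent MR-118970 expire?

Earliest priority filing: 13 November 1983.
Base term: 13 November 1983 + 20 years → 13 November 2003.
Examination Delay Credit: +608 days → 13 July 2005.
Marketing Approval Extension: 1595 days claimed exceeds the 1450-day cap, so +1450 days → 2 July 2009.
Opposition Stay Credit: +143 days → 22 November 2009.

2009-11-22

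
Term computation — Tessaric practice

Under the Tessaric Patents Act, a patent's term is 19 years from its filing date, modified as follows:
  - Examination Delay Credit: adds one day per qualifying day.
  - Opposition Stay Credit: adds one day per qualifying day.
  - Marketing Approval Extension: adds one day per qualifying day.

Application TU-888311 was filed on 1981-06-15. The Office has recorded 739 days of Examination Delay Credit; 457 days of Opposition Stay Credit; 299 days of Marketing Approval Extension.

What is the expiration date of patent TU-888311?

Base term: filing date + 19 years → 15 June 2000.
Examination Delay Credit: +739 days → 24 June 2002.
Opposition Stay Credit: +457 days → 24 September 2003.
Marketing Approval Extension: +299 days → 19 July 2004.

2004-07-19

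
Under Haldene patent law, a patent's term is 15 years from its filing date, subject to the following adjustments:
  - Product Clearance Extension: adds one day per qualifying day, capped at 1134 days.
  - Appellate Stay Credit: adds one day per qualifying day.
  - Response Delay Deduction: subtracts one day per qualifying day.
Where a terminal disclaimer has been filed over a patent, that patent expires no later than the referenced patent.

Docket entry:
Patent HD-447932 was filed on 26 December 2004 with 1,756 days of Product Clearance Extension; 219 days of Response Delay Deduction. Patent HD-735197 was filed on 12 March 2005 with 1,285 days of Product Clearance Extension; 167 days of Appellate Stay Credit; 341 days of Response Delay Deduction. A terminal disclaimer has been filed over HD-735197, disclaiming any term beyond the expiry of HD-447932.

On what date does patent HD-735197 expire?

Natural term of HD-735197:
  Base: filing + 15 years → 12 March 2020.
  Product Clearance Extension: 1285 days claimed exceeds the 1134-day cap, so +1134 days → 20 April 2023.
  Appellate Stay Credit: +167 days → 4 October 2023.
  Response Delay Deduction: −341 days → 28 October 2022.
Expiry of referenced patent HD-447932:
  Base: filing + 15 years → 26 December 2019.
  Product Clearance Extension: 1756 days claimed exceeds the 1134-day cap, so +1134 days → 2 February 2023.
  Response Delay Deduction: −219 days → 28 June 2022.
Terminal disclaimer: HD-735197 expires on the earlier of 28 October 2022 and 28 June 2022.

2022-06-28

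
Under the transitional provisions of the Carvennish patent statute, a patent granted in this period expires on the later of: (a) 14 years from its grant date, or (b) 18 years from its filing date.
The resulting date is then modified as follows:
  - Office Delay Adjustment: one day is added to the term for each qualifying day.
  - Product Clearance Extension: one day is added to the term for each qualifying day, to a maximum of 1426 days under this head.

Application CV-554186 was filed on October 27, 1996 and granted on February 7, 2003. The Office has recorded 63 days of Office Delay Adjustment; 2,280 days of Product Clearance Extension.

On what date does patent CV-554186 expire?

2021-03-07

(a) grant + 14 years → 7 February 2017.
(b) filing + 18 years → 27 October 2014.
Later of the two: 7 February 2017.
Office Delay Adjustment: +63 days → 11 April 2017.
Product Clearance Extension: 2280 days claimed exceeds the 1426-day cap, so +1426 days → 7 March 2021.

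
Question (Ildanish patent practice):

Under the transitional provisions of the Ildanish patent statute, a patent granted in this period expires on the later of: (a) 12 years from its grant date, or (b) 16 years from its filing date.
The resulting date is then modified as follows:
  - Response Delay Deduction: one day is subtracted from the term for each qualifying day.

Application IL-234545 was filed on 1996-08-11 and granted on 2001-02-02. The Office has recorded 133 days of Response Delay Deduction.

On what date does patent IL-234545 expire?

(a) grant + 12 years → 2 February 2013.
(b) filing + 16 years → 11 August 2012.
Later of the two: 2 February 2013.
Response Delay Deduction: −133 days → 22 September 2012.

2012-09-22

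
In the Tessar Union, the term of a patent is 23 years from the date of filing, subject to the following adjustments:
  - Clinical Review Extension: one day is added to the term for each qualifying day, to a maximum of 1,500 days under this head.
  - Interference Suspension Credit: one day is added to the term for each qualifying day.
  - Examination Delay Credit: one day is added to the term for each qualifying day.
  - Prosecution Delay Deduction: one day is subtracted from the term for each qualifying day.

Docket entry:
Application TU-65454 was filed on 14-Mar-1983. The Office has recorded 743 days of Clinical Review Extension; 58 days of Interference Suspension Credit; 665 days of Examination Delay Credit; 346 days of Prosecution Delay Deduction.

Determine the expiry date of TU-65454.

Base term: filing date + 23 years → 14 March 2006.
Clinical Review Extension: 743 days (within the 1500-day cap) → +743 days → 26 March 2008.
Interference Suspension Credit: +58 days → 23 May 2008.
Examination Delay Credit: +665 days → 19 March 2010.
Prosecution Delay Deduction: −346 days → 7 April 2009.

April 7, 2009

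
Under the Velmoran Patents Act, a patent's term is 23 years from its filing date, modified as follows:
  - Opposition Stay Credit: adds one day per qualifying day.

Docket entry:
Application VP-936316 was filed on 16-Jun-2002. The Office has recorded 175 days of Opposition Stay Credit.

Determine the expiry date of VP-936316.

December 8, 2025

Base term: filing date + 23 years → 16 June 2025.
Opposition Stay Credit: +175 days → 8 December 2025.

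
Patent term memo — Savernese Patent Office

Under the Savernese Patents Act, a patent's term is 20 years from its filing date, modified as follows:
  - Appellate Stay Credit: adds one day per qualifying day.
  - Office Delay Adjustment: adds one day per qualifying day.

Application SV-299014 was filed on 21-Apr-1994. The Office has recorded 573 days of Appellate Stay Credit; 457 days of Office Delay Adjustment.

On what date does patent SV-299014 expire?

February 14, 2017

Base term: filing date + 20 years → 21 April 2014.
Appellate Stay Credit: +573 days → 15 November 2015.
Office Delay Adjustment: +457 days → 14 February 2017.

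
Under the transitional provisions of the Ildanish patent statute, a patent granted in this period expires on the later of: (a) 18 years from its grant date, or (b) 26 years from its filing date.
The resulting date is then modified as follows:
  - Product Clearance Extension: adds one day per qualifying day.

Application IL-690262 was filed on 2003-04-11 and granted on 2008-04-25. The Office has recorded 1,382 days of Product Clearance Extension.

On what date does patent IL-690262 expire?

(a) grant + 18 years → 25 April 2026.
(b) filing + 26 years → 11 April 2029.
Later of the two: 11 April 2029.
Product Clearance Extension: +1382 days → 22 January 2033.

2033-01-22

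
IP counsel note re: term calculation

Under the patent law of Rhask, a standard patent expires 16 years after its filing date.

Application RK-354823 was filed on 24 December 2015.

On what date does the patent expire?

2031-12-24

Filing date + 16 years → 24 December 2031.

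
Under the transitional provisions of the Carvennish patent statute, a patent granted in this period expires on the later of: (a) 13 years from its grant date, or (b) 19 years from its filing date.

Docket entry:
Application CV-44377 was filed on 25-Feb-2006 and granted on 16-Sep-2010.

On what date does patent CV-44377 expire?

2025-02-25

(a) grant + 13 years → 16 September 2023.
(b) filing + 19 years → 25 February 2025.
Later of the two: 25 February 2025.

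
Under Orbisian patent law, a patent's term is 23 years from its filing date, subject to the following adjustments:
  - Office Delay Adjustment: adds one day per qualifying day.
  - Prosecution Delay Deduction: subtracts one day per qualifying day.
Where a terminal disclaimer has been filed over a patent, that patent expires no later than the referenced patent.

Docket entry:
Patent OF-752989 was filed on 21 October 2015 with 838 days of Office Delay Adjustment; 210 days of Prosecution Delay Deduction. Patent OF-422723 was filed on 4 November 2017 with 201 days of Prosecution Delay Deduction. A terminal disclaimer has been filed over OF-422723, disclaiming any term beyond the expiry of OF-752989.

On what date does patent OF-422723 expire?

Natural term of OF-422723:
  Base: filing + 23 years → 4 November 2040.
  Prosecution Delay Deduction: −201 days → 17 April 2040.
Expiry of referenced patent OF-752989:
  Base: filing + 23 years → 21 October 2038.
  Office Delay Adjustment: +838 days → 5 February 2041.
  Prosecution Delay Deduction: −210 days → 10 July 2040.
Terminal disclaimer: OF-422723 expires on the earlier of 17 April 2040 and 10 July 2040.

2040-04-17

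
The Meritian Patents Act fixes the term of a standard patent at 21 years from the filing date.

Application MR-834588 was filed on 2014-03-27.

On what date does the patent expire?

Filing date + 21 years → 27 March 2035.

March 27, 2035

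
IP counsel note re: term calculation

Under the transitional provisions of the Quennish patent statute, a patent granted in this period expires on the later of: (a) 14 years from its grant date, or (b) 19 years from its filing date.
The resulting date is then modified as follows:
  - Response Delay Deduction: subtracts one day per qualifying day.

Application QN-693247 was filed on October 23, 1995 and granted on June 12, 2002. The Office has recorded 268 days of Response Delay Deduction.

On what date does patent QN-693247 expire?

(a) grant + 14 years → 12 June 2016.
(b) filing + 19 years → 23 October 2014.
Later of the two: 12 June 2016.
Response Delay Deduction: −268 days → 18 September 2015.

2015-09-18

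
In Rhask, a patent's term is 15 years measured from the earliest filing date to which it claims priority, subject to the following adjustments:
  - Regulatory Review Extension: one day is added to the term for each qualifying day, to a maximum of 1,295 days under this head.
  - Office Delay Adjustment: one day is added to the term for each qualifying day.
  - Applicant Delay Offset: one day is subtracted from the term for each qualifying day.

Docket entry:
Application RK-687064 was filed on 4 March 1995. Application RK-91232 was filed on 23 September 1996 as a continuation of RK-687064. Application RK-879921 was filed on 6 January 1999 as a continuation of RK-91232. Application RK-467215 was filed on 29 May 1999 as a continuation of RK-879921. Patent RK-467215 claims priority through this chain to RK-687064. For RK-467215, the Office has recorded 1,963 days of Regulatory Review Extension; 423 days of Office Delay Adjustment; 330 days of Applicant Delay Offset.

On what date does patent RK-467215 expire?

Earliest priority filing: 4 March 1995.
Base term: 4 March 1995 + 15 years → 4 March 2010.
Regulatory Review Extension: 1963 days claimed exceeds the 1295-day cap, so +1295 days → 19 September 2013.
Office Delay Adjustment: +423 days → 16 November 2014.
Applicant Delay Offset: −330 days → 21 December 2013.

2013-12-21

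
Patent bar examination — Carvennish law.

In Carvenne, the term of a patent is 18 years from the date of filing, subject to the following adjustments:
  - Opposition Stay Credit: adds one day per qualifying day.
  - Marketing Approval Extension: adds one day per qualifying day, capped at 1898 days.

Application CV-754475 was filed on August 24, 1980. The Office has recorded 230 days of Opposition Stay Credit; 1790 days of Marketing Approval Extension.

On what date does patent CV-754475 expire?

Base term: filing date + 18 years → 24 August 1998.
Opposition Stay Credit: +230 days → 11 April 1999.
Marketing Approval Extension: 1790 days (within the 1898-day cap) → +1790 days → 5 March 2004.

2004-03-05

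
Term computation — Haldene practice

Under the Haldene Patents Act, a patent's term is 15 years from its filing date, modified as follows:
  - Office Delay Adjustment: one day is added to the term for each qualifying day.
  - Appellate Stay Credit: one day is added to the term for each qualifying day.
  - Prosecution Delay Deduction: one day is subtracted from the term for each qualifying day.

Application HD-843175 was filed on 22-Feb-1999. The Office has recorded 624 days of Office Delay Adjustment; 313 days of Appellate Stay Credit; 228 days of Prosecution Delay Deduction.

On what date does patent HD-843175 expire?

Base term: filing date + 15 years → 22 February 2014.
Office Delay Adjustment: +624 days → 8 November 2015.
Appellate Stay Credit: +313 days → 16 September 2016.
Prosecution Delay Deduction: −228 days → 1 February 2016.

February 1, 2016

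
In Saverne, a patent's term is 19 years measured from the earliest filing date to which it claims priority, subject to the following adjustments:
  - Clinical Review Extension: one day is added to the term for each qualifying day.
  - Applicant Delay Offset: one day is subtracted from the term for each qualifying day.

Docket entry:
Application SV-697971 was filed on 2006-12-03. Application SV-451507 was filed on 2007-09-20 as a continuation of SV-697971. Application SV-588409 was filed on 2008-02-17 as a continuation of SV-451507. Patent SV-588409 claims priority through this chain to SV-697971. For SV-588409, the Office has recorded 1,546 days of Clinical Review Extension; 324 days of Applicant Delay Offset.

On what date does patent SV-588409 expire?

Earliest priority filing: 3 December 2006.
Base term: 3 December 2006 + 19 years → 3 December 2025.
Clinical Review Extension: +1546 days → 26 February 2030.
Applicant Delay Offset: −324 days → 8 April 2029.

2029-04-08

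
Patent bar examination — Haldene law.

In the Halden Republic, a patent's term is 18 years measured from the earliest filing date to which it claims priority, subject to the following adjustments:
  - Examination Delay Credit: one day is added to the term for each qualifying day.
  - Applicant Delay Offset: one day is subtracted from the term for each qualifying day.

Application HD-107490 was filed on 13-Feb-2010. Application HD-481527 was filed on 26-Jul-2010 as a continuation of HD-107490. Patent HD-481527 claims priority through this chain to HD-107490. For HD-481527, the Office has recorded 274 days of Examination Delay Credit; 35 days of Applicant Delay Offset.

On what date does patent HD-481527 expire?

2028-10-09

Earliest priority filing: 13 February 2010.
Base term: 13 February 2010 + 18 years → 13 February 2028.
Examination Delay Credit: +274 days → 13 November 2028.
Applicant Delay Offset: −35 days → 9 October 2028.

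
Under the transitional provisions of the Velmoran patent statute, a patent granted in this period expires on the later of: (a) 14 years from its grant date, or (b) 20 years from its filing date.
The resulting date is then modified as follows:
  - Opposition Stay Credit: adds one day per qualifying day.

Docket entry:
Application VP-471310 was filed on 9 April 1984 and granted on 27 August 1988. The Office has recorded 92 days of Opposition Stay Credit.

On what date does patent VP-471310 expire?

(a) grant + 14 years → 27 August 2002.
(b) filing + 20 years → 9 April 2004.
Later of the two: 9 April 2004.
Opposition Stay Credit: +92 days → 10 July 2004.

July 10, 2004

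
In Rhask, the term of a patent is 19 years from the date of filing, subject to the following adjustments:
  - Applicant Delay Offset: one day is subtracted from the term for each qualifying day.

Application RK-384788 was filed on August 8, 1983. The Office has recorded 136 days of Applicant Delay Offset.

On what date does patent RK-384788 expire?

March 25, 2002

Base term: filing date + 19 years → 8 August 2002.
Applicant Delay Offset: −136 days → 25 March 2002.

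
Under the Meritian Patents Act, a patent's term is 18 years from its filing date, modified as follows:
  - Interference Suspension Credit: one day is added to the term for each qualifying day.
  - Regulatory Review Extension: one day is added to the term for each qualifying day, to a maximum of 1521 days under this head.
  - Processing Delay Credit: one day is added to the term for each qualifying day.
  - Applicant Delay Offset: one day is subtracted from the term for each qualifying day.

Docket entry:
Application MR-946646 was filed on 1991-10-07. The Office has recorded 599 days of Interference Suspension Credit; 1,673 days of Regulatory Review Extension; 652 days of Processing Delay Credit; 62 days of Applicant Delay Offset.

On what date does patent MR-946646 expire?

2017-03-09

Base term: filing date + 18 years → 7 October 2009.
Interference Suspension Credit: +599 days → 29 May 2011.
Regulatory Review Extension: 1673 days claimed exceeds the 1521-day cap, so +1521 days → 28 July 2015.
Processing Delay Credit: +652 days → 10 May 2017.
Applicant Delay Offset: −62 days → 9 March 2017.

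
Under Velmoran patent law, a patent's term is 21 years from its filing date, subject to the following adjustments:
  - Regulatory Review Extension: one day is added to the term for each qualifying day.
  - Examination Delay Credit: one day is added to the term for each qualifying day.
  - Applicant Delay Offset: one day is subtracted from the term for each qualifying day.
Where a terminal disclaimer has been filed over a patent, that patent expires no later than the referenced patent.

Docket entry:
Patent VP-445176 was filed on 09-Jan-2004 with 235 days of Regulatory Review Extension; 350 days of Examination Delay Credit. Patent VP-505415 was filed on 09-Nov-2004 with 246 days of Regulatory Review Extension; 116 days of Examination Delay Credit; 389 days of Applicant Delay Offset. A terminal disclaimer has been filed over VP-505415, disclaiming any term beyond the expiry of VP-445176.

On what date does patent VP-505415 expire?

2025-10-13

Natural term of VP-505415:
  Base: filing + 21 years → 9 November 2025.
  Regulatory Review Extension: +246 days → 13 July 2026.
  Examination Delay Credit: +116 days → 6 November 2026.
  Applicant Delay Offset: −389 days → 13 October 2025.
Expiry of referenced patent VP-445176:
  Base: filing + 21 years → 9 January 2025.
  Regulatory Review Extension: +235 days → 1 September 2025.
  Examination Delay Credit: +350 days → 17 August 2026.
Terminal disclaimer: VP-505415 expires on the earlier of 13 October 2025 and 17 August 2026.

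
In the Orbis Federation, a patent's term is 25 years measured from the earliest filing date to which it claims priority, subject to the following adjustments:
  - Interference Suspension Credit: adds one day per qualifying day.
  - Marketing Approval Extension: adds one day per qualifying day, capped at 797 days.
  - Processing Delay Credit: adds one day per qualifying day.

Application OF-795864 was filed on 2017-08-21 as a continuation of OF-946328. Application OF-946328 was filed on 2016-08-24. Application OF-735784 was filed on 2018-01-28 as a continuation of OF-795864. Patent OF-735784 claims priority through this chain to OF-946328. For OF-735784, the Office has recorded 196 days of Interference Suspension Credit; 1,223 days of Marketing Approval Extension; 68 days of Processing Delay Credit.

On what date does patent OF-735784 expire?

Earliest priority filing: 24 August 2016.
Base term: 24 August 2016 + 25 years → 24 August 2041.
Interference Suspension Credit: +196 days → 8 March 2042.
Marketing Approval Extension: 1223 days claimed exceeds the 797-day cap, so +797 days → 13 May 2044.
Processing Delay Credit: +68 days → 20 July 2044.

July 20, 2044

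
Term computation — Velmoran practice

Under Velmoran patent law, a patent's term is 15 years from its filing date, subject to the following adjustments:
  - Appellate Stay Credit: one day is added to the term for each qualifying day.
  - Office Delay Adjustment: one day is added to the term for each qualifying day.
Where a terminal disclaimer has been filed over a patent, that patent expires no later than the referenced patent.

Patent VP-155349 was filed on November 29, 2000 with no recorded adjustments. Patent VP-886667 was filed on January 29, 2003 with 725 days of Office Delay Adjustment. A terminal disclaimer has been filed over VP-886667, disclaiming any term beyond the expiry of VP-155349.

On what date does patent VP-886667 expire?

Natural term of VP-886667:
  Base: filing + 15 years → 29 January 2018.
  Office Delay Adjustment: +725 days → 24 January 2020.
Expiry of referenced patent VP-155349:
  Base: filing + 15 years → 29 November 2015.
Terminal disclaimer: VP-886667 expires on the earlier of 24 January 2020 and 29 November 2015.

2015-11-29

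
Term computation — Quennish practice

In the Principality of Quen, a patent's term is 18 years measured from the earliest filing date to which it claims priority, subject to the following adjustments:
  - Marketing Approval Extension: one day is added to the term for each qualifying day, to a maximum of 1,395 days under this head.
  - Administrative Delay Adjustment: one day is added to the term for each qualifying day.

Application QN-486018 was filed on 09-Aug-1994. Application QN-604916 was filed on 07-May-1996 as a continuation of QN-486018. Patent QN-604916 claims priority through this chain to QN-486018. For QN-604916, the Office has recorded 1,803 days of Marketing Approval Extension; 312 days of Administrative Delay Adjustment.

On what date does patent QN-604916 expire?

April 12, 2017

Earliest priority filing: 9 August 1994.
Base term: 9 August 1994 + 18 years → 9 August 2012.
Marketing Approval Extension: 1803 days claimed exceeds the 1395-day cap, so +1395 days → 4 June 2016.
Administrative Delay Adjustment: +312 days → 12 April 2017.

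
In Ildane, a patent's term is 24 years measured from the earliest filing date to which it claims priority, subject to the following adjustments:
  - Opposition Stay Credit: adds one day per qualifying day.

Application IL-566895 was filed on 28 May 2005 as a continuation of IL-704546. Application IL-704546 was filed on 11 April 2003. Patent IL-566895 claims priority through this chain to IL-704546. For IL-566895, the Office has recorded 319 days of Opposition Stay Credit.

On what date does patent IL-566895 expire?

Earliest priority filing: 11 April 2003.
Base term: 11 April 2003 + 24 years → 11 April 2027.
Opposition Stay Credit: +319 days → 24 February 2028.

February 24, 2028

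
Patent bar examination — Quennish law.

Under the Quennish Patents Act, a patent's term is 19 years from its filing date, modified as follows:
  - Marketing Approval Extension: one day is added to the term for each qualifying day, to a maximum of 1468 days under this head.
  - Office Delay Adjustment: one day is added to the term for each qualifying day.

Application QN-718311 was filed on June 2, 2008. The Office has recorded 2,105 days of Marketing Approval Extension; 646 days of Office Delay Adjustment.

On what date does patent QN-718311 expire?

Base term: filing date + 19 years → 2 June 2027.
Marketing Approval Extension: 2105 days claimed exceeds the 1468-day cap, so +1468 days → 9 June 2031.
Office Delay Adjustment: +646 days → 16 March 2033.

2033-03-16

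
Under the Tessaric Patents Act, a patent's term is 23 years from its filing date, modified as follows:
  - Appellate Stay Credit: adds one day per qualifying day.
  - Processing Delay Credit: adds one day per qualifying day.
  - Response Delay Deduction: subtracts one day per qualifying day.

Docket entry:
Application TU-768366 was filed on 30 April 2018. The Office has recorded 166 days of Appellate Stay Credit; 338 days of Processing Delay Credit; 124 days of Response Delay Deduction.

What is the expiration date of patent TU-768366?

2042-05-15

Base term: filing date + 23 years → 30 April 2041.
Appellate Stay Credit: +166 days → 13 October 2041.
Processing Delay Credit: +338 days → 16 September 2042.
Response Delay Deduction: −124 days → 15 May 2042.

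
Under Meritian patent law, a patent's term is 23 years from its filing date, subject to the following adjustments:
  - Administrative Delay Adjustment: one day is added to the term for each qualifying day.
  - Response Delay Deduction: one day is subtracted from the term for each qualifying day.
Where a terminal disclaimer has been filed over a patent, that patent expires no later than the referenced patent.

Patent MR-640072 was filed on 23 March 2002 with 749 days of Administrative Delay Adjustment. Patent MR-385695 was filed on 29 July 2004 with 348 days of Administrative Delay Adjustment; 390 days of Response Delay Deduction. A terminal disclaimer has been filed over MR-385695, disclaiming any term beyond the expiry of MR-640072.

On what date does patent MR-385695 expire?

2027-04-11

Natural term of MR-385695:
  Base: filing + 23 years → 29 July 2027.
  Administrative Delay Adjustment: +348 days → 11 July 2028.
  Response Delay Deduction: −390 days → 17 June 2027.
Expiry of referenced patent MR-640072:
  Base: filing + 23 years → 23 March 2025.
  Administrative Delay Adjustment: +749 days → 11 April 2027.
Terminal disclaimer: MR-385695 expires on the earlier of 17 June 2027 and 11 April 2027.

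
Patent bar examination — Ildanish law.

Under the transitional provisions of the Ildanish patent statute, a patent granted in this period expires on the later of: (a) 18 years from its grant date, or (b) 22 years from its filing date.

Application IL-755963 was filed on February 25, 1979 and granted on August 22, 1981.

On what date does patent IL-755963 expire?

2001-02-25

(a) grant + 18 years → 22 August 1999.
(b) filing + 22 years → 25 February 2001.
Later of the two: 25 February 2001.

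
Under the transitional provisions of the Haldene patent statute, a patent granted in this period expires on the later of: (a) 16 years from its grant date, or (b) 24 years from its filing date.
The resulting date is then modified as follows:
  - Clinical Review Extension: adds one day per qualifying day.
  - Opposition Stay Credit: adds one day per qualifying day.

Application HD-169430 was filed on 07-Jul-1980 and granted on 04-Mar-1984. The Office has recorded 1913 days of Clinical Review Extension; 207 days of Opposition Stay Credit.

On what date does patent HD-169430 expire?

April 27, 2010

(a) grant + 16 years → 4 March 2000.
(b) filing + 24 years → 7 July 2004.
Later of the two: 7 July 2004.
Clinical Review Extension: +1913 days → 2 October 2009.
Opposition Stay Credit: +207 days → 27 April 2010.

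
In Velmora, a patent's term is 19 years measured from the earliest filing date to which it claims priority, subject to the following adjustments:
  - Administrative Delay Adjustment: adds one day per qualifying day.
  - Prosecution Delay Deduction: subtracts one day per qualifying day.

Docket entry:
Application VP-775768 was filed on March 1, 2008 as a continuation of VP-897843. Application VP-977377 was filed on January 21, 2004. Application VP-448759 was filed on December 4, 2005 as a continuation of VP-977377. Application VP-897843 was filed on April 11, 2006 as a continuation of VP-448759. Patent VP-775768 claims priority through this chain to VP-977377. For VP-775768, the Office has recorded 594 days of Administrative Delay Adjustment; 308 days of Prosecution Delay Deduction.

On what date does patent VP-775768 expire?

November 3, 2023

Earliest priority filing: 21 January 2004.
Base term: 21 January 2004 + 19 years → 21 January 2023.
Administrative Delay Adjustment: +594 days → 6 September 2024.
Prosecution Delay Deduction: −308 days → 3 November 2023.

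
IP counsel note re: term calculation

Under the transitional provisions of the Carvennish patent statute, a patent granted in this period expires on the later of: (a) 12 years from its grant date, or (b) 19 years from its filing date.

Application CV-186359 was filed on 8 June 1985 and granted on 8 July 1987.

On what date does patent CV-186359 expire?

June 8, 2004

(a) grant + 12 years → 8 July 1999.
(b) filing + 19 years → 8 June 2004.
Later of the two: 8 June 2004.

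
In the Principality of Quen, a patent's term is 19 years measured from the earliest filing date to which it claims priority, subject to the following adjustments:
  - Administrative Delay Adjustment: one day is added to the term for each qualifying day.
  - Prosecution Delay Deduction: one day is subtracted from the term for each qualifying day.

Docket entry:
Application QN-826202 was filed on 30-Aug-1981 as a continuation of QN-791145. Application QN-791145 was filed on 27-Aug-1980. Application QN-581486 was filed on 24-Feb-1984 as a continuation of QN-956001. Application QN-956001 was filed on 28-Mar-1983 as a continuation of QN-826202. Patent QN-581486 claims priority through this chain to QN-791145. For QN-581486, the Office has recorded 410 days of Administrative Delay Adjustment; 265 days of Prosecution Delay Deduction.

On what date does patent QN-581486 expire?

January 19, 2000

Earliest priority filing: 27 August 1980.
Base term: 27 August 1980 + 19 years → 27 August 1999.
Administrative Delay Adjustment: +410 days → 10 October 2000.
Prosecution Delay Deduction: −265 days → 19 January 2000.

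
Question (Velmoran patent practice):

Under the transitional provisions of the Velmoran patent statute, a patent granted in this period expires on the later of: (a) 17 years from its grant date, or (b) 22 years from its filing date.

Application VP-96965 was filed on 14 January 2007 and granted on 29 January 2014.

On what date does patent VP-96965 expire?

(a) grant + 17 years → 29 January 2031.
(b) filing + 22 years → 14 January 2029.
Later of the two: 29 January 2031.

January 29, 2031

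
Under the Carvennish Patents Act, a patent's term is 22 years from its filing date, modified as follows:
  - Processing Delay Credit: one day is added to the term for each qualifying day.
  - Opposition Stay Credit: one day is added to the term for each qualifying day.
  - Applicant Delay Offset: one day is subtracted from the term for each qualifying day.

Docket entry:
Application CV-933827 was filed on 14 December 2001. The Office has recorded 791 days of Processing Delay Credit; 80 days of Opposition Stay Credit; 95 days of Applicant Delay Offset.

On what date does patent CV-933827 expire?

January 28, 2026

Base term: filing date + 22 years → 14 December 2023.
Processing Delay Credit: +791 days → 12 February 2026.
Opposition Stay Credit: +80 days → 3 May 2026.
Applicant Delay Offset: −95 days → 28 January 2026.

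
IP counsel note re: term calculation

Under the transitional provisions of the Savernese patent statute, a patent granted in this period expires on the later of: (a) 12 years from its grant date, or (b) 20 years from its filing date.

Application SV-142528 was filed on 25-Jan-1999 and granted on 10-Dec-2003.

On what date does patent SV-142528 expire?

2019-01-25

(a) grant + 12 years → 10 December 2015.
(b) filing + 20 years → 25 January 2019.
Later of the two: 25 January 2019.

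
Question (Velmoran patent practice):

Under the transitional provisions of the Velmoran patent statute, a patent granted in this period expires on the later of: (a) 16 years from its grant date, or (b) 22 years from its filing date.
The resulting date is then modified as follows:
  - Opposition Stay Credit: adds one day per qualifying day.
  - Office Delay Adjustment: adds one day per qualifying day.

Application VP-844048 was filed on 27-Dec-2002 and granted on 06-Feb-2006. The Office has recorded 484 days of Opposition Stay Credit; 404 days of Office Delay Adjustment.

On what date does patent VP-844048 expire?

(a) grant + 16 years → 6 February 2022.
(b) filing + 22 years → 27 December 2024.
Later of the two: 27 December 2024.
Opposition Stay Credit: +484 days → 25 April 2026.
Office Delay Adjustment: +404 days → 3 June 2027.

June 3, 2027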